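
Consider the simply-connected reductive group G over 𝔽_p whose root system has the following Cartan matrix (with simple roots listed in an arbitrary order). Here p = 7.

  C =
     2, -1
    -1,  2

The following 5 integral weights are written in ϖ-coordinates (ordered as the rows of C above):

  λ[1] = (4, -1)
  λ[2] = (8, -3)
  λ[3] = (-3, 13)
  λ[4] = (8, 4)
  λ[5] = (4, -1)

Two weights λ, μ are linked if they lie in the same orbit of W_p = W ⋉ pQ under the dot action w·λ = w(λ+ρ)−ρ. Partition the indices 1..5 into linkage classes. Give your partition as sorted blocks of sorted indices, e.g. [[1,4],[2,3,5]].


C ↔ A_2 under row/col permutation; |W(A_2)| = 6.

Each λ_j+ρ reduced to Ā_7; 2-tuples below use C's row order:

  [1] (5, 0);  [2] (5, 0);  [3] (5, 0);  [4] (0, 2);  [5] (5, 0)

The 5 indices split into 2 linkage classes (same alcove rep ⇔ same W_7-dot-orbit):

[[1, 2, 3, 5], [4]]


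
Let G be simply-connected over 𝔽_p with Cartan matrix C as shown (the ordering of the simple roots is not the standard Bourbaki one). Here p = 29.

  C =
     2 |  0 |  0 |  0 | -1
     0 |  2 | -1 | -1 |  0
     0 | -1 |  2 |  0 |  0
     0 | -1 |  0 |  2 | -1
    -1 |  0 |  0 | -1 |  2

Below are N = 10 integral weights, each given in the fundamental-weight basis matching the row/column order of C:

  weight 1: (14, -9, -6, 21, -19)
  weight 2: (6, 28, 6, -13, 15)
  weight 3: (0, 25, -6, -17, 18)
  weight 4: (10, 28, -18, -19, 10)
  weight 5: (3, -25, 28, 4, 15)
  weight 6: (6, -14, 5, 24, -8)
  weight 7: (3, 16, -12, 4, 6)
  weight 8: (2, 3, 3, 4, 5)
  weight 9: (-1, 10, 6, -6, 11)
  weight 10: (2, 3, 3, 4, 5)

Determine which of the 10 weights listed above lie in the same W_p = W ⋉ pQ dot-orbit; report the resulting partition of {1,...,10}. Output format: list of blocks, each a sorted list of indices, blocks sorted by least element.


A_5 Cartan matrix, 5 simple roots permuted; ρ=(1,1,1,1,1).

W_29-reps of the 10 weights in Ā_29 (same 5-coord order as C):

  λ_1 → (3, 4, 4, 5, 6)
  λ_2 → (0, 6, 7, 5, 7)
  λ_3 → (0, 5, 4, 16, 3)
  λ_4 → (0, 6, 7, 5, 7)
  λ_5 → (0, 5, 4, 16, 3)
  λ_6 → (0, 6, 7, 5, 7)
  λ_7 → (0, 6, 7, 5, 7)
  λ_8 → (3, 4, 4, 5, 6)
  λ_9 → (0, 6, 7, 5, 7)
  λ_10 → (3, 4, 4, 5, 6)

3 distinct reps among the 10 weights ⇒ 3 W_29-linkage classes:

[[1, 8, 10], [2, 4, 6, 7, 9], [3, 5]]


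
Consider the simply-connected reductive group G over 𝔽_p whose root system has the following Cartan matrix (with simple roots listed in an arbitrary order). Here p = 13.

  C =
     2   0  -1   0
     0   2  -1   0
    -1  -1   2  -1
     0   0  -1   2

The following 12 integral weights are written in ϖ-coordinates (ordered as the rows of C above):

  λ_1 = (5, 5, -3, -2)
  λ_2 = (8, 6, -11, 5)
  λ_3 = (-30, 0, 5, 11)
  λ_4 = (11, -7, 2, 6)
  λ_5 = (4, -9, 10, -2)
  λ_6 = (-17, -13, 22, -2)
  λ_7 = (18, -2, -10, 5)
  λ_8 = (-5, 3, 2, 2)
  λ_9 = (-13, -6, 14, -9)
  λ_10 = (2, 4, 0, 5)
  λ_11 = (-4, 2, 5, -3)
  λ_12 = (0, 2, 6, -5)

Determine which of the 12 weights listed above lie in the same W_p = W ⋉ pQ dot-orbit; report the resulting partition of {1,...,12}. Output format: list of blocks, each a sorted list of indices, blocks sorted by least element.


Root system D_4: the 4×4 matrix C matches after relabeling.

Each λ_j+ρ reduced to Ā_13; 4-tuples below use C's row order:

  [1] (3, 3, 1, 2) · [2] (1, 3, 2, 4) · [3] (1, 3, 2, 4) · [4] (3, 3, 1, 2) · [5] (2, 5, 1, 2) · [6] (1, 3, 2, 4) · [7] (3, 3, 1, 2) · [8] (3, 3, 1, 2) · [9] (2, 5, 1, 2) · [10] (1, 3, 2, 4) · [11] (3, 3, 1, 2) · [12] (1, 3, 2, 4)

Partition of {1..12} into 3 W_13-dot-orbits:

[[1, 4, 7, 8, 11], [2, 3, 6, 10, 12], [5, 9]]


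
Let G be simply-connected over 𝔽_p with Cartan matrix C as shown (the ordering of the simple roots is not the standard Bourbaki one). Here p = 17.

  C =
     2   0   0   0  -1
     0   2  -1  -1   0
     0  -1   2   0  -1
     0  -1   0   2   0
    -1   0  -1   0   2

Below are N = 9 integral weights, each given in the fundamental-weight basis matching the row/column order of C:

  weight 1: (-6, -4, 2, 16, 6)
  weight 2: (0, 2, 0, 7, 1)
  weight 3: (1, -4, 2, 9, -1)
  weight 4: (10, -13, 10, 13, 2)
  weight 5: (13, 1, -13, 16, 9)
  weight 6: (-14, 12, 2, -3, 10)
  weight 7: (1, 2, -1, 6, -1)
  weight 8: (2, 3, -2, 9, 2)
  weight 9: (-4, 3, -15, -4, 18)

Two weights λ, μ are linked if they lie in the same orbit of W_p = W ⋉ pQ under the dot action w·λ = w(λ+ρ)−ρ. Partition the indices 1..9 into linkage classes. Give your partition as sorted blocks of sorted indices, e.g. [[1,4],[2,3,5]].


Cartan matrix: type A_5 (|W|=720); un-permuting the 5 rows.

Alcove-folded reps (p=17, 9 weights, presented ϖ-order):

  [1] (2, 3, 0, 7, 0) · [2] (1, 3, 1, 8, 2) · [3] (2, 3, 0, 7, 0) · [4] (1, 3, 1, 8, 2) · [5] (2, 3, 0, 7, 0) · [6] (1, 3, 1, 8, 2) · [7] (2, 3, 0, 7, 0) · [8] (1, 3, 1, 8, 2) · [9] (1, 3, 1, 8, 2)

These 9 weights hit 2 W_17-dot-orbits; sizes (4, 5):

[[1, 3, 5, 7], [2, 4, 6, 8, 9]]


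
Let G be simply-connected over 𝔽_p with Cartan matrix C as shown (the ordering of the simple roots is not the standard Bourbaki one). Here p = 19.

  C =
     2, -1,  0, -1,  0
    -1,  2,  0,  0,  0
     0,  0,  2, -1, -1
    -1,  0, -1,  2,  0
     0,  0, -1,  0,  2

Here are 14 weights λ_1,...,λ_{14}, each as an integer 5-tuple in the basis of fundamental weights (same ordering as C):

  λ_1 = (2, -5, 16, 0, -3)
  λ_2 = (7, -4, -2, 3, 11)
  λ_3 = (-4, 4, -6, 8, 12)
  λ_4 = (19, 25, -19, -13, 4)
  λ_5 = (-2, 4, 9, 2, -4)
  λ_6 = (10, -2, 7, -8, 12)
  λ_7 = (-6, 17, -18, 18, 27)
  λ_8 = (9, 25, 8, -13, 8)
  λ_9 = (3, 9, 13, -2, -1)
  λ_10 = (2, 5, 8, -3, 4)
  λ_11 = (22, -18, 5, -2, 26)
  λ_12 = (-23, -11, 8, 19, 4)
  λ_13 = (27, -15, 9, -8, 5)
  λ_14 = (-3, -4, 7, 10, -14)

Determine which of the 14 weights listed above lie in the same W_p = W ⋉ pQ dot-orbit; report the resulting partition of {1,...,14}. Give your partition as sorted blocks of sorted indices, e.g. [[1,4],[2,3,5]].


Cartan matrix: type A_5 (|W|=720); un-permuting the 5 rows.

W_19-reps of the 14 weights in Ā_19 (same 5-coord order as C):

  1: (1, 1, 15, 0, 0);  2: (4, 1, 1, 3, 7);  3: (3, 2, 5, 1, 8);  4: (2, 3, 1, 5, 7);  5: (1, 4, 7, 2, 3);  6: (2, 3, 1, 5, 7);  7: (3, 2, 5, 1, 8);  8: (1, 4, 7, 2, 3);  9: (3, 2, 5, 1, 8);  10: (1, 4, 7, 2, 3);  11: (3, 2, 5, 1, 8);  12: (1, 4, 7, 2, 3);  13: (1, 4, 7, 2, 3);  14: (3, 2, 5, 1, 8)

Partition of {1..14} into 5 W_19-dot-orbits:

[[1], [2], [3, 7, 9, 11, 14], [4, 6], [5, 8, 10, 12, 13]]


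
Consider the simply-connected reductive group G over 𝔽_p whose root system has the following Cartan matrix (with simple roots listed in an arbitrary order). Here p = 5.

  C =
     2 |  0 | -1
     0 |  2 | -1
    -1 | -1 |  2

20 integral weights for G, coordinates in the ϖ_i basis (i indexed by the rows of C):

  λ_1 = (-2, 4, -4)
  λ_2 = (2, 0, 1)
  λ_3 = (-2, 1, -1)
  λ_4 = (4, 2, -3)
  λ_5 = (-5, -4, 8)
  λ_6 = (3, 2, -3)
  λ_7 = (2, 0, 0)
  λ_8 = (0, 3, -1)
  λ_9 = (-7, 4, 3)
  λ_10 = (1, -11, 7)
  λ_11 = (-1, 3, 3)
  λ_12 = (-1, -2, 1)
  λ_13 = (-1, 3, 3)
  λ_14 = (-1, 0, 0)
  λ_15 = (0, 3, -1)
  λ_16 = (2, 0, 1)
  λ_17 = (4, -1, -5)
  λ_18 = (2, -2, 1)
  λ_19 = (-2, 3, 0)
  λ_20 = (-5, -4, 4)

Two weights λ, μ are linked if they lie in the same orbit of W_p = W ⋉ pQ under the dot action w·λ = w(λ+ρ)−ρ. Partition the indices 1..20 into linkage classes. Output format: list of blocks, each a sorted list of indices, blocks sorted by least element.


Type A_3, rank 3, |W|=24; reorder rows/cols to standard.

Folding the 20 weights λ_j+ρ into Ā_5 (reps in the given 3-coord order):

  λ_1 → (3, 1, 1);  λ_2 → (2, 0, 2);  λ_3 → (0, 1, 1);  λ_4 → (2, 0, 2);  λ_5 → (0, 1, 1);  λ_6 → (2, 1, 2);  λ_7 → (3, 1, 1);  λ_8 → (1, 4, 0);  λ_9 → (0, 1, 1);  λ_10 → (2, 0, 3);  λ_11 → (3, 1, 1);  λ_12 → (0, 1, 1);  λ_13 → (3, 1, 1);  λ_14 → (0, 1, 1);  λ_15 → (1, 4, 0);  λ_16 → (2, 0, 2);  λ_17 → (1, 4, 0);  λ_18 → (3, 1, 1);  λ_19 → (1, 4, 0);  λ_20 → (2, 1, 2)

The 20 indices split into 6 linkage classes (same alcove rep ⇔ same W_5-dot-orbit):

[[1, 7, 11, 13, 18], [2, 4, 16], [3, 5, 9, 12, 14], [6, 20], [8, 15, 17, 19], [10]]


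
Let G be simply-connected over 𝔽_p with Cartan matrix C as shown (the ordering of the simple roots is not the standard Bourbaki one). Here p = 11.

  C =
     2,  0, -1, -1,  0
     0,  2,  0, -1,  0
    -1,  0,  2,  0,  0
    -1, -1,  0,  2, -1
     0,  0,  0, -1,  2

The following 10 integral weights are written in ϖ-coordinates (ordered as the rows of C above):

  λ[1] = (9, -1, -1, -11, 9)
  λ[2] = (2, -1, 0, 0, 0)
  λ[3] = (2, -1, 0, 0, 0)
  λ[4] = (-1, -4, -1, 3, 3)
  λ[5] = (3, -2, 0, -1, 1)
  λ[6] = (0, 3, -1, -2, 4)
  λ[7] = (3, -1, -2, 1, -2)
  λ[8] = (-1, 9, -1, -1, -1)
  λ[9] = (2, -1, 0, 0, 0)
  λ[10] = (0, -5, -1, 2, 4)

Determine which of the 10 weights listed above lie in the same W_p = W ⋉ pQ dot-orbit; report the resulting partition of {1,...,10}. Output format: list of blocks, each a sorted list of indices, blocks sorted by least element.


Type D_5, rank 5, |W|=1920; reorder rows/cols to standard.

Alcove-folded reps (p=11, 10 weights, presented ϖ-order):

  λ_1+ρ ↦ (0, 10, 0, 0, 0)
  λ_2+ρ ↦ (3, 0, 1, 1, 1)
  λ_3+ρ ↦ (3, 0, 1, 1, 1)
  λ_4+ρ ↦ (0, 3, 0, 1, 4)
  λ_5+ρ ↦ (3, 0, 1, 1, 1)
  λ_6+ρ ↦ (0, 3, 0, 1, 4)
  λ_7+ρ ↦ (3, 0, 1, 1, 1)
  λ_8+ρ ↦ (0, 10, 0, 0, 0)
  λ_9+ρ ↦ (3, 0, 1, 1, 1)
  λ_10+ρ ↦ (0, 3, 0, 1, 4)

These 10 weights hit 3 W_11-dot-orbits; sizes (2, 5, 3):

[[1, 8], [2, 3, 5, 7, 9], [4, 6, 10]]


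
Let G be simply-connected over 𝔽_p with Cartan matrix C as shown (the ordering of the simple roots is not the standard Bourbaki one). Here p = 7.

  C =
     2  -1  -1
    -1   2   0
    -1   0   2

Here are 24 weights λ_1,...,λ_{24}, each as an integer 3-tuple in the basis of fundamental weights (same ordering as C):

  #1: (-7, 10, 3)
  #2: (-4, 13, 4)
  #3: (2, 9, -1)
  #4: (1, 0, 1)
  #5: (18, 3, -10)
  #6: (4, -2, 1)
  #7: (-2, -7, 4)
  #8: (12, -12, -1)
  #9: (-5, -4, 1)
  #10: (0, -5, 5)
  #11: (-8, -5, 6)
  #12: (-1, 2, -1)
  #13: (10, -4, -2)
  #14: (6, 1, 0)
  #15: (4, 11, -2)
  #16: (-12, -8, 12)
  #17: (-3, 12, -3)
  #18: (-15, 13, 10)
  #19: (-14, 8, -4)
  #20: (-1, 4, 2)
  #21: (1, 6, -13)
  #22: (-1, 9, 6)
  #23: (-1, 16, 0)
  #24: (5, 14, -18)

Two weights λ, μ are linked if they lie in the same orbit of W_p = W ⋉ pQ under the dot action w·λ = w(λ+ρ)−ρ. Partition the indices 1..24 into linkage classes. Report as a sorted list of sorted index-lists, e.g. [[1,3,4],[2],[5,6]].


A_3 Cartan matrix, 3 simple roots permuted; ρ=(1,1,1).

W_7-reps of the 24 weights in Ā_7 (same 3-coord order as C):

  [1] (2, 1, 2);  [2] (2, 2, 3);  [3] (3, 1, 3);  [4] (2, 1, 2);  [5] (2, 2, 3);  [6] (4, 1, 2);  [7] (4, 1, 2);  [8] (4, 1, 2);  [9] (2, 2, 3);  [10] (3, 1, 3);  [11] (0, 3, 0);  [12] (0, 3, 0);  [13] (3, 1, 3);  [14] (4, 1, 2);  [15] (2, 1, 2);  [16] (0, 4, 2);  [17] (2, 1, 2);  [18] (0, 3, 0);  [19] (0, 4, 2);  [20] (0, 4, 2);  [21] (2, 2, 3);  [22] (0, 3, 0);  [23] (3, 1, 3);  [24] (3, 1, 3)

The 24 indices split into 6 linkage classes (same alcove rep ⇔ same W_7-dot-orbit):

[[1, 4, 15, 17], [2, 5, 9, 21], [3, 10, 13, 23, 24], [6, 7, 8, 14], [11, 12, 18, 22], [16, 19, 20]]


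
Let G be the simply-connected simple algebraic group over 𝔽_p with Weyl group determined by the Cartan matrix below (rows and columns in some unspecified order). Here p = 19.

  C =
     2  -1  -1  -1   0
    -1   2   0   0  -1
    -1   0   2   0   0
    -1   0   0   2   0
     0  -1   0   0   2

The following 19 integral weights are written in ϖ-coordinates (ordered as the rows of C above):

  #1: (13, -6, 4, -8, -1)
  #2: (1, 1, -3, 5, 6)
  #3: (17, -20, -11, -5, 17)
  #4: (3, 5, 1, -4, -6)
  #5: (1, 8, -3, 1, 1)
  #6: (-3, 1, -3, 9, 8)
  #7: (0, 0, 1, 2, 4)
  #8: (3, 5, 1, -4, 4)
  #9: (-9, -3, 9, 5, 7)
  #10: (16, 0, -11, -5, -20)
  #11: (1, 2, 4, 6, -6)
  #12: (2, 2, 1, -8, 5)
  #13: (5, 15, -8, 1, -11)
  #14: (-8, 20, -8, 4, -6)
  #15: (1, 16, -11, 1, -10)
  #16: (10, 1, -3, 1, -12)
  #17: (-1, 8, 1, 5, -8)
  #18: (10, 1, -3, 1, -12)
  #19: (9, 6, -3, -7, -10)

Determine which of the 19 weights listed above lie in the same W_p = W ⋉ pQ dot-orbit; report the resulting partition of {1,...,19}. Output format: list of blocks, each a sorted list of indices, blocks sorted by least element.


C ↔ D_5 under row/col permutation; |W(D_5)| = 1920.

Alcove-folded reps (p=19, 19 weights, presented ϖ-order):

  λ_1 → (0, 2, 5, 7, 3) · λ_2 → (0, 2, 2, 6, 7) · λ_3 → (1, 0, 4, 10, 1) · λ_4 → (1, 1, 2, 3, 5) · λ_5 → (0, 4, 2, 2, 2) · λ_6 → (0, 2, 2, 6, 7) · λ_7 → (1, 1, 2, 3, 5) · λ_8 → (1, 1, 2, 3, 5) · λ_9 → (0, 4, 2, 2, 2) · λ_10 → (1, 0, 4, 10, 1) · λ_11 → (0, 2, 5, 7, 3) · λ_12 → (1, 1, 2, 3, 5) · λ_13 → (1, 1, 2, 3, 5) · λ_14 → (0, 2, 5, 7, 3) · λ_15 → (0, 2, 2, 6, 7) · λ_16 → (0, 4, 2, 2, 2) · λ_17 → (0, 2, 2, 6, 7) · λ_18 → (0, 4, 2, 2, 2) · λ_19 → (0, 2, 2, 6, 7)

Linkage partition of the 19 weights (5 classes, p=19):

[[1, 11, 14], [2, 6, 15, 17, 19], [3, 10], [4, 7, 8, 12, 13], [5, 9, 16, 18]]


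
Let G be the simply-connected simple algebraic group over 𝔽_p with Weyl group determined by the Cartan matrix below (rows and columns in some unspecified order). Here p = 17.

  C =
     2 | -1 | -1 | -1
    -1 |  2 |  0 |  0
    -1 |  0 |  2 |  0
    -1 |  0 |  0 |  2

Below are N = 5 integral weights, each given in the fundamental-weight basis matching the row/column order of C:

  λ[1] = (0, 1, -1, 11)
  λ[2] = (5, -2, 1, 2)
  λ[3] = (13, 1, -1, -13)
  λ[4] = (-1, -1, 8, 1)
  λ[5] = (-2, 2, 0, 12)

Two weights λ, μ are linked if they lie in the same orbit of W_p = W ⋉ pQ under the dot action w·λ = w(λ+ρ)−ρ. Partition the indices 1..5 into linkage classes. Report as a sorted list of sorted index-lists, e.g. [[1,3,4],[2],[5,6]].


Cartan matrix: type D_4 (|W|=192); un-permuting the 4 rows.

λ_j+ρ reflected into Ā_17 (⟨·,θ^∨⟩≤17); 4-tuples as given:

  1: (1, 2, 0, 12);  2: (5, 1, 2, 3);  3: (1, 2, 0, 12);  4: (0, 0, 9, 2);  5: (1, 2, 0, 12)

Grouping the 5 weights by Ā_17-representative: 3 linkage classes.

[[1, 3, 5], [2], [4]]


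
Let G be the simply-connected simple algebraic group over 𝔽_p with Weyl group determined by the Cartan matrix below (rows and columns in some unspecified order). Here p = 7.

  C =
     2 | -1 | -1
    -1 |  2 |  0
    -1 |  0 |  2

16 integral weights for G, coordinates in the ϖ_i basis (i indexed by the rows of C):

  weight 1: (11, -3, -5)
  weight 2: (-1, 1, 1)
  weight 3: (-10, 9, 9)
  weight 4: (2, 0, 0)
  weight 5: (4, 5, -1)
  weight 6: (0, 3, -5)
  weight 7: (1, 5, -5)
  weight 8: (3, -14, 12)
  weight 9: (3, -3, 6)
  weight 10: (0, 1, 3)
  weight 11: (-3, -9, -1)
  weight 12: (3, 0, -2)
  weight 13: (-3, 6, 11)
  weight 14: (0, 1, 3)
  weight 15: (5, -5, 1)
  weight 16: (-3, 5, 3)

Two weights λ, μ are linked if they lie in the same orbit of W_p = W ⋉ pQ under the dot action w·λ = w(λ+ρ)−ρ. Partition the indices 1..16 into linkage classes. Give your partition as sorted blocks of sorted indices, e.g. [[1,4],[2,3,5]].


Root system A_3: the 3×3 matrix C matches after relabeling.

Folding the 16 weights λ_j+ρ into Ā_7 (reps in the given 3-coord order):

  1: (2, 3, 1);  2: (0, 2, 2);  3: (3, 1, 1);  4: (3, 1, 1);  5: (1, 2, 4);  6: (3, 1, 1);  7: (2, 3, 1);  8: (3, 1, 1);  9: (0, 2, 3);  10: (1, 2, 4);  11: (1, 2, 4);  12: (3, 1, 1);  13: (0, 2, 3);  14: (1, 2, 4);  15: (2, 3, 1);  16: (2, 3, 1)

5 distinct reps among the 16 weights ⇒ 5 W_7-linkage classes:

[[1, 7, 15, 16], [2], [3, 4, 6, 8, 12], [5, 10, 11, 14], [9, 13]]


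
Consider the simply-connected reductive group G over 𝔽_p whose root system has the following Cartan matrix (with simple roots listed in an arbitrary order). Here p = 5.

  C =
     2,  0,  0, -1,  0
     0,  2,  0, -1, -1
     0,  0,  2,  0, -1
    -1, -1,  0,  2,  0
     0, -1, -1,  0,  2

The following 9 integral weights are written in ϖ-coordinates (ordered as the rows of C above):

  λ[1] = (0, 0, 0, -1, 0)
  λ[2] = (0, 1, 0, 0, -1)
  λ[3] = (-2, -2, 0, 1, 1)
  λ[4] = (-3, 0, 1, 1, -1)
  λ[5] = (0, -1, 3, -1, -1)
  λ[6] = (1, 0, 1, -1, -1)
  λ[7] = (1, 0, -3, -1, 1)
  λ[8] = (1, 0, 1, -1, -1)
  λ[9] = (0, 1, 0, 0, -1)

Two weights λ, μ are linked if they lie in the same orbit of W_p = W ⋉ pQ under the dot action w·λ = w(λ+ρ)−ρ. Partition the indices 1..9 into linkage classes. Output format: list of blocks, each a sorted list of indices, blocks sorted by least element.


C ↔ A_5 under row/col permutation; |W(A_5)| = 720.

Ā_5 reps of the 9 weights (A_5, coords as presented):

  1: (1, 1, 1, 0, 1) · 2: (1, 2, 1, 1, 0) · 3: (1, 1, 1, 0, 1) · 4: (2, 1, 2, 0, 0) · 5: (1, 0, 4, 0, 0) · 6: (2, 1, 2, 0, 0) · 7: (2, 1, 2, 0, 0) · 8: (2, 1, 2, 0, 0) · 9: (1, 2, 1, 1, 0)

Grouping the 9 weights by Ā_5-representative: 4 linkage classes.

[[1, 3], [2, 9], [4, 6, 7, 8], [5]]


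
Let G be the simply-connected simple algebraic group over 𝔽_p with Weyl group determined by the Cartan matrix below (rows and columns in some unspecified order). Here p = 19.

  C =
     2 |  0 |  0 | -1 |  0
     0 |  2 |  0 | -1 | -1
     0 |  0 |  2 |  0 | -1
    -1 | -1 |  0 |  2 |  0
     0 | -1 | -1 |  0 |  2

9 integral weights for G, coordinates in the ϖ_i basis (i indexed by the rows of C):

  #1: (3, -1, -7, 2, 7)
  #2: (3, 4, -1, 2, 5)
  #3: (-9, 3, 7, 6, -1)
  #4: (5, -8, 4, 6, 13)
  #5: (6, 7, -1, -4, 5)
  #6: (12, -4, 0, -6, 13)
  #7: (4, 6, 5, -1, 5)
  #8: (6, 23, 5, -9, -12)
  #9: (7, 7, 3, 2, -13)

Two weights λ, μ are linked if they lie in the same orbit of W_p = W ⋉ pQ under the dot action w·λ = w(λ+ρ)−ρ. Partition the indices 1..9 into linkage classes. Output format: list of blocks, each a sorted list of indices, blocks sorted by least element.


Type A_5, rank 5, |W|=720; reorder rows/cols to standard.

Each λ_j+ρ reduced to Ā_19; 5-tuples below use C's row order:

  [1] (4, 0, 6, 3, 2);  [2] (4, 5, 0, 3, 6);  [3] (7, 3, 8, 1, 0);  [4] (0, 7, 1, 0, 6);  [5] (4, 5, 0, 3, 6);  [6] (4, 5, 0, 3, 6);  [7] (0, 7, 1, 0, 6);  [8] (4, 5, 0, 3, 6);  [9] (7, 3, 8, 1, 0)

The 9 indices split into 4 linkage classes (same alcove rep ⇔ same W_19-dot-orbit):

[[1], [2, 5, 6, 8], [3, 9], [4, 7]]


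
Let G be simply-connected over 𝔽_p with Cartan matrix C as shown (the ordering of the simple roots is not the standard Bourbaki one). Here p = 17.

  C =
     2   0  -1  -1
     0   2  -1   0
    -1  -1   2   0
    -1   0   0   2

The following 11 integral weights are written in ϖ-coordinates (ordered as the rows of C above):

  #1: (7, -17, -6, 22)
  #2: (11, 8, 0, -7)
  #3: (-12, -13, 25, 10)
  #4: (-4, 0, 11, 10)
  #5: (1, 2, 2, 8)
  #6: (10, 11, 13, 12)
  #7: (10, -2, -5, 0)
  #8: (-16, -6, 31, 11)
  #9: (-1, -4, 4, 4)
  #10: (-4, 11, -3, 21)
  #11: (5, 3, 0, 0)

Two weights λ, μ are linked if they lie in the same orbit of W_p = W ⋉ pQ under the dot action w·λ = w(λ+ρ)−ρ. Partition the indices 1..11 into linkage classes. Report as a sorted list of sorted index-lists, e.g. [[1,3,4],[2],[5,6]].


Dynkin diagram of C (from the 6 off-diagonal −1 entries): A_4.

Alcove-folded reps (p=17, 11 weights, presented ϖ-order):

  [1] (3, 3, 6, 4)
  [2] (6, 4, 1, 1)
  [3] (2, 3, 3, 9)
  [4] (3, 3, 6, 4)
  [5] (2, 3, 3, 9)
  [6] (3, 3, 6, 4)
  [7] (6, 4, 1, 1)
  [8] (0, 3, 2, 5)
  [9] (0, 3, 2, 5)
  [10] (0, 3, 2, 5)
  [11] (6, 4, 1, 1)

The 11 indices split into 4 linkage classes (same alcove rep ⇔ same W_17-dot-orbit):

[[1, 4, 6], [2, 7, 11], [3, 5], [8, 9, 10]]


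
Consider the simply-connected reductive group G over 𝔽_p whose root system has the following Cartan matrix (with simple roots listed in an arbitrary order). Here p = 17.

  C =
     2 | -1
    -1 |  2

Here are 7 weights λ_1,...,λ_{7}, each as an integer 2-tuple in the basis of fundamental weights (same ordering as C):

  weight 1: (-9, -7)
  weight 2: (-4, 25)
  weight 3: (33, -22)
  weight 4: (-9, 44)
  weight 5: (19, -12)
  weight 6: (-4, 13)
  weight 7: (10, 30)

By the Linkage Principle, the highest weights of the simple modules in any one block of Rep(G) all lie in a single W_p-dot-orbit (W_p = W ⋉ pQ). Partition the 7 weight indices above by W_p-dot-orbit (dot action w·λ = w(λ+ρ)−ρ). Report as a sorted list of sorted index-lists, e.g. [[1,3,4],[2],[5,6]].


C ↔ A_2 under row/col permutation; |W(A_2)| = 6.

Ā_17 reps of the 7 weights (A_2, coords as presented):

    [1] (6, 8)
    [2] (6, 8)
    [3] (4, 0)
    [4] (6, 8)
    [5] (6, 8)
    [6] (3, 11)
    [7] (6, 8)

These 7 weights hit 3 W_17-dot-orbits; sizes (5, 1, 1):

[[1, 2, 4, 5, 7], [3], [6]]


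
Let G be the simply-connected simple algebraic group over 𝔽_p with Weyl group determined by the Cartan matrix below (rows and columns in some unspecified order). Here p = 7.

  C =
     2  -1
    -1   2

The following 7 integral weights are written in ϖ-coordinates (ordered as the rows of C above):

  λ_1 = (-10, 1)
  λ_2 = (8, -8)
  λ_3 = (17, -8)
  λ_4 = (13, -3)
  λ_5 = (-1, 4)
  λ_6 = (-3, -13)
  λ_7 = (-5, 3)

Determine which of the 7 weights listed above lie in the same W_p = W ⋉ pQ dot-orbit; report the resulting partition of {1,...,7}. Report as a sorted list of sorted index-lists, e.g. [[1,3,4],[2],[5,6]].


Type A_2, rank 2, |W|=6; reorder rows/cols to standard.

Each λ_j+ρ reduced to Ā_7; 2-tuples below use C's row order:

  [1] (0, 5);  [2] (0, 5);  [3] (4, 0);  [4] (0, 5);  [5] (0, 5);  [6] (0, 5);  [7] (4, 0)

2 distinct reps among the 7 weights ⇒ 2 W_7-linkage classes:

[[1, 2, 4, 5, 6], [3, 7]]


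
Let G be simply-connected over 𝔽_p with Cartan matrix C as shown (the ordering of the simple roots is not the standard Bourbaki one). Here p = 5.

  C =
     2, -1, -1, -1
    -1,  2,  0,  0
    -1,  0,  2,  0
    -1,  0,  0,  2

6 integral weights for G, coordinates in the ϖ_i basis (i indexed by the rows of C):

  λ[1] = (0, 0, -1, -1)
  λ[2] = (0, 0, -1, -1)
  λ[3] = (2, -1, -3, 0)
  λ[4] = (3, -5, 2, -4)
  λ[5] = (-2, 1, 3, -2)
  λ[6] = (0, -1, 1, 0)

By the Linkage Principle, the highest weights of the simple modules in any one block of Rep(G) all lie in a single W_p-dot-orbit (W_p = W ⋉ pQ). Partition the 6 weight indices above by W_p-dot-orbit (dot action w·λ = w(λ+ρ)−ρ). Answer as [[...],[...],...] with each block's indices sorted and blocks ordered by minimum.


Dynkin diagram of C (from the 6 off-diagonal −1 entries): D_4.

Folding the 6 weights λ_j+ρ into Ā_5 (reps in the given 4-coord order):

  λ_1 → (1, 1, 0, 0);  λ_2 → (1, 1, 0, 0);  λ_3 → (1, 0, 2, 1);  λ_4 → (1, 1, 0, 0);  λ_5 → (1, 0, 2, 1);  λ_6 → (1, 0, 2, 1)

2 distinct reps among the 6 weights ⇒ 2 W_5-linkage classes:

[[1, 2, 4], [3, 5, 6]]


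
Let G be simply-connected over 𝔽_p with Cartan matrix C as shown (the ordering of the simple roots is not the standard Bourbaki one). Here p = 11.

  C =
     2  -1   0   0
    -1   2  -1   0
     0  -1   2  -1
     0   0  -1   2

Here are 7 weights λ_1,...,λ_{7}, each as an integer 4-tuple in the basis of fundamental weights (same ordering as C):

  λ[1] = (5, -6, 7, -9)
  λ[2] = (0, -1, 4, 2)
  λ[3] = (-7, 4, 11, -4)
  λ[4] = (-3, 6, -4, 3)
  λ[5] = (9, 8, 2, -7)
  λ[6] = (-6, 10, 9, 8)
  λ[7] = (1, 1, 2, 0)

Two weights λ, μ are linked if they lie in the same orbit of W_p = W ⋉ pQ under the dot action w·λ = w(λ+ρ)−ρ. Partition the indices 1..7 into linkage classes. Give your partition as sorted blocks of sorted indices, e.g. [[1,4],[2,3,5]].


C ↔ A_4 under row/col permutation; |W(A_4)| = 120.

λ_j+ρ reflected into Ā_11 (⟨·,θ^∨⟩≤11); 4-tuples as given:

  λ_1+ρ ↦ (1, 0, 5, 3)
  λ_2+ρ ↦ (1, 0, 5, 3)
  λ_3+ρ ↦ (1, 0, 5, 3)
  λ_4+ρ ↦ (2, 2, 3, 1)
  λ_5+ρ ↦ (1, 0, 5, 3)
  λ_6+ρ ↦ (1, 0, 5, 3)
  λ_7+ρ ↦ (2, 2, 3, 1)

Linkage partition of the 7 weights (2 classes, p=11):

[[1, 2, 3, 5, 6], [4, 7]]


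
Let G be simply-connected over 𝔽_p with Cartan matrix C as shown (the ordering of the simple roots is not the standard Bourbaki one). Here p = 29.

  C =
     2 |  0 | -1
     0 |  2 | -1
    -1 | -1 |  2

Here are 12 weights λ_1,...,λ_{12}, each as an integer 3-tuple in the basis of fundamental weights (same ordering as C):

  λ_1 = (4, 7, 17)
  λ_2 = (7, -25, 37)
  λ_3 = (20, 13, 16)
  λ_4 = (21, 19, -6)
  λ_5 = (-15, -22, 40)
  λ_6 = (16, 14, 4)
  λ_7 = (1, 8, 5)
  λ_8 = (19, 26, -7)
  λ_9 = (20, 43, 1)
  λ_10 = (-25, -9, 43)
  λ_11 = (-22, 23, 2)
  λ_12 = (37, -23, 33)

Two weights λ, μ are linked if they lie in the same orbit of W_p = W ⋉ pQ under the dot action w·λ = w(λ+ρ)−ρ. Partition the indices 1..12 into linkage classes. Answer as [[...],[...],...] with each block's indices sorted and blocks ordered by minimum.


C ↔ A_3 under row/col permutation; |W(A_3)| = 24.

Ā_29 reps of the 12 weights (A_3, coords as presented):

    λ_1+ρ ↦ (3, 6, 18)
    λ_2+ρ ↦ (9, 7, 5)
    λ_3+ρ ↦ (2, 9, 6)
    λ_4+ρ ↦ (9, 7, 5)
    λ_5+ρ ↦ (2, 9, 6)
    λ_6+ρ ↦ (9, 7, 5)
    λ_7+ρ ↦ (2, 9, 6)
    λ_8+ρ ↦ (2, 9, 6)
    λ_9+ρ ↦ (2, 9, 6)
    λ_10+ρ ↦ (9, 7, 5)
    λ_11+ρ ↦ (3, 6, 18)
    λ_12+ρ ↦ (9, 7, 5)

Partition of {1..12} into 3 W_29-dot-orbits:

[[1, 11], [2, 4, 6, 10, 12], [3, 5, 7, 8, 9]]


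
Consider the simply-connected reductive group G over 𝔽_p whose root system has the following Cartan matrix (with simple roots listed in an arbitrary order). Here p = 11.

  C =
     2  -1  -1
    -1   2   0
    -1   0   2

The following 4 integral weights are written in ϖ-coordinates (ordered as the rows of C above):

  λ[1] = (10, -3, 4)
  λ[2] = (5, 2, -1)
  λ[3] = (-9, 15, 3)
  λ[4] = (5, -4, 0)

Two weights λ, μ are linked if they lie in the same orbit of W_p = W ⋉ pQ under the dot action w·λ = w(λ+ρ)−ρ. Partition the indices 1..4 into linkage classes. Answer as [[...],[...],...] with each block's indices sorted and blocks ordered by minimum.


A_3 Cartan matrix, 3 simple roots permuted; ρ=(1,1,1).

Alcove-folded reps (p=11, 4 weights, presented ϖ-order):

  λ_1+ρ ↦ (6, 3, 0);  λ_2+ρ ↦ (6, 3, 0);  λ_3+ρ ↦ (3, 3, 1);  λ_4+ρ ↦ (3, 3, 1)

Partition of {1..4} into 2 W_11-dot-orbits:

[[1, 2], [3, 4]]


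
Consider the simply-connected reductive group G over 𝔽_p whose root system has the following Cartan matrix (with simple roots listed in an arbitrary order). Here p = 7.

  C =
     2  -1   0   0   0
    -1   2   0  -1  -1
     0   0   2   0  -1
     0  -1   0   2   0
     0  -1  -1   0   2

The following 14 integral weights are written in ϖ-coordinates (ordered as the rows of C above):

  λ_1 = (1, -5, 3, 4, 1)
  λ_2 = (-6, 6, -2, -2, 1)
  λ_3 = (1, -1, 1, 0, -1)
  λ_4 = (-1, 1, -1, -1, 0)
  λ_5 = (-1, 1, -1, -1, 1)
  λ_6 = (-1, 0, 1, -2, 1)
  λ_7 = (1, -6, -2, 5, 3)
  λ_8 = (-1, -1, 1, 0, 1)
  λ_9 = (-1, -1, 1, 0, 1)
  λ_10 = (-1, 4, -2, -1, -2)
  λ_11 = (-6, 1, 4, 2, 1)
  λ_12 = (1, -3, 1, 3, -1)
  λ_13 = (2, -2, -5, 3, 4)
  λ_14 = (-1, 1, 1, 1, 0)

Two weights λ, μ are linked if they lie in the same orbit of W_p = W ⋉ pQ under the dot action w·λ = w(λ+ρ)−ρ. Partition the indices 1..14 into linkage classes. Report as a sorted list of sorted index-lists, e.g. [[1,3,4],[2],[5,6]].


Type D_5, rank 5, |W|=1920; reorder rows/cols to standard.

W_7-reps of the 14 weights in Ā_7 (same 5-coord order as C):

  [1] (2, 0, 2, 1, 0)
  [2] (3, 0, 1, 1, 1)
  [3] (2, 0, 2, 1, 0)
  [4] (0, 2, 0, 0, 1)
  [5] (0, 2, 0, 0, 1)
  [6] (0, 0, 2, 1, 2)
  [7] (3, 0, 1, 1, 1)
  [8] (0, 0, 2, 1, 2)
  [9] (0, 0, 2, 1, 2)
  [10] (0, 2, 0, 0, 1)
  [11] (0, 0, 0, 2, 2)
  [12] (0, 0, 0, 2, 2)
  [13] (1, 2, 0, 0, 1)
  [14] (0, 0, 0, 2, 2)

Linkage partition of the 14 weights (6 classes, p=7):

[[1, 3], [2, 7], [4, 5, 10], [6, 8, 9], [11, 12, 14], [13]]


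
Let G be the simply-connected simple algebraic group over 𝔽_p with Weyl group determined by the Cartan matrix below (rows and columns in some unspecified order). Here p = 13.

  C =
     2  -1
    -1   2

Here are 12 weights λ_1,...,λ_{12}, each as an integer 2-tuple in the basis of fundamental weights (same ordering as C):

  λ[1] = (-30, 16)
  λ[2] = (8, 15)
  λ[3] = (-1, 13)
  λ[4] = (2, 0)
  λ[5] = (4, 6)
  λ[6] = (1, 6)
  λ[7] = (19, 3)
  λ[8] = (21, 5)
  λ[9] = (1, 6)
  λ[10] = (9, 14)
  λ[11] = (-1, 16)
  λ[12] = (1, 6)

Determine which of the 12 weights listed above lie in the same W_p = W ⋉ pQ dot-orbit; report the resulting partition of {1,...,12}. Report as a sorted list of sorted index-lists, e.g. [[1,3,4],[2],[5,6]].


C ↔ A_2 under row/col permutation; |W(A_2)| = 6.

Alcove-folded reps (p=13, 12 weights, presented ϖ-order):

  [1] (3, 1) · [2] (3, 1) · [3] (1, 12) · [4] (3, 1) · [5] (5, 7) · [6] (2, 7) · [7] (2, 7) · [8] (2, 7) · [9] (2, 7) · [10] (2, 1) · [11] (4, 9) · [12] (2, 7)

6 distinct reps among the 12 weights ⇒ 6 W_13-linkage classes:

[[1, 2, 4], [3], [5], [6, 7, 8, 9, 12], [10], [11]]


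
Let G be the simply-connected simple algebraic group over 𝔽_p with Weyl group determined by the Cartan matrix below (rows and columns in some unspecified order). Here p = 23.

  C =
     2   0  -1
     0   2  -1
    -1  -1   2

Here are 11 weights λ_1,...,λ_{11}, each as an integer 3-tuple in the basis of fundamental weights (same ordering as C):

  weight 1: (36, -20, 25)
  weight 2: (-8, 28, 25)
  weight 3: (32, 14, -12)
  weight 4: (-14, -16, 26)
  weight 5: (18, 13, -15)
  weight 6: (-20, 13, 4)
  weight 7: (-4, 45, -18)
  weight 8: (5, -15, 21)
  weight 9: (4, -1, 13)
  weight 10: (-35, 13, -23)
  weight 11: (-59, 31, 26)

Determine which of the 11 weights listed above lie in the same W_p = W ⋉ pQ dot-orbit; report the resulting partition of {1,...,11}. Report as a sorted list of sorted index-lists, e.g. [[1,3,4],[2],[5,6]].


A_3 Cartan matrix, 3 simple roots permuted; ρ=(1,1,1).

Ā_23 reps of the 11 weights (A_3, coords as presented):

  1: (14, 4, 3)
  2: (14, 4, 3)
  3: (8, 10, 1)
  4: (8, 10, 1)
  5: (5, 0, 14)
  6: (5, 0, 14)
  7: (3, 0, 3)
  8: (1, 9, 8)
  9: (5, 0, 14)
  10: (8, 10, 1)
  11: (8, 10, 1)

Partition of {1..11} into 5 W_23-dot-orbits:

[[1, 2], [3, 4, 10, 11], [5, 6, 9], [7], [8]]


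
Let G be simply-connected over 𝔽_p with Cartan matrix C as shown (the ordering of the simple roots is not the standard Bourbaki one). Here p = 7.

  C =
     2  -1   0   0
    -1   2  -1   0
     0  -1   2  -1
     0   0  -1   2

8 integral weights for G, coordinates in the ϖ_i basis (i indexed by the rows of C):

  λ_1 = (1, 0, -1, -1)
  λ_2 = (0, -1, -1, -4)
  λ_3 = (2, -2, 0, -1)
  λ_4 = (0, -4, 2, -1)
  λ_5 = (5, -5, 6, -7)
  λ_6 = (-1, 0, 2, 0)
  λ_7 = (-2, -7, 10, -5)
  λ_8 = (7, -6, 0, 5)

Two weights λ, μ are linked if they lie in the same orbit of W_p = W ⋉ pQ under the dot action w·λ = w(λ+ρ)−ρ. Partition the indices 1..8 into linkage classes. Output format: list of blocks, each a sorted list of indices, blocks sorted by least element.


Type A_4, rank 4, |W|=120; reorder rows/cols to standard.

W_7-reps of the 8 weights in Ā_7 (same 4-coord order as C):

  [1] (2, 1, 0, 0)
  [2] (2, 1, 0, 0)
  [3] (2, 1, 0, 0)
  [4] (2, 1, 0, 0)
  [5] (0, 1, 3, 1)
  [6] (0, 1, 3, 1)
  [7] (2, 1, 0, 0)
  [8] (0, 1, 3, 1)

These 8 weights hit 2 W_7-dot-orbits; sizes (5, 3):

[[1, 2, 3, 4, 7], [5, 6, 8]]


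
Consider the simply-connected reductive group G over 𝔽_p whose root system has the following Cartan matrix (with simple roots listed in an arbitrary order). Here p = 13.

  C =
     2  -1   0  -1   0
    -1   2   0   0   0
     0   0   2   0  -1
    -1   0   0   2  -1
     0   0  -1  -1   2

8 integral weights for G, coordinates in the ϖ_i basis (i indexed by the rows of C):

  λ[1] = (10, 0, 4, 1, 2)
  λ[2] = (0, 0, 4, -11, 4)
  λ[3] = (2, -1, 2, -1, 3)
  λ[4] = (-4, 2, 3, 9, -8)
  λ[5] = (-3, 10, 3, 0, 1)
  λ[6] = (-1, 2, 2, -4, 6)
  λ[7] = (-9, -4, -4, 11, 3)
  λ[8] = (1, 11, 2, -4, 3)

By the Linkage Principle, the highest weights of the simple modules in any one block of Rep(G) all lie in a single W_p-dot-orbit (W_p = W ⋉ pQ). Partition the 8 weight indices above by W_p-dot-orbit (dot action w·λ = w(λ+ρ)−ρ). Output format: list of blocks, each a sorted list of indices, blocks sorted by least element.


A_5 Cartan matrix, 5 simple roots permuted; ρ=(1,1,1,1,1).

Each λ_j+ρ reduced to Ā_13; 5-tuples below use C's row order:

  λ_1 → (3, 5, 0, 1, 1)
  λ_2 → (3, 5, 0, 1, 1)
  λ_3 → (3, 0, 3, 0, 4)
  λ_4 → (3, 0, 3, 0, 4)
  λ_5 → (1, 6, 1, 1, 1)
  λ_6 → (3, 0, 3, 0, 4)
  λ_7 → (3, 5, 0, 1, 1)
  λ_8 → (1, 6, 1, 1, 1)

Linkage partition of the 8 weights (3 classes, p=13):

[[1, 2, 7], [3, 4, 6], [5, 8]]


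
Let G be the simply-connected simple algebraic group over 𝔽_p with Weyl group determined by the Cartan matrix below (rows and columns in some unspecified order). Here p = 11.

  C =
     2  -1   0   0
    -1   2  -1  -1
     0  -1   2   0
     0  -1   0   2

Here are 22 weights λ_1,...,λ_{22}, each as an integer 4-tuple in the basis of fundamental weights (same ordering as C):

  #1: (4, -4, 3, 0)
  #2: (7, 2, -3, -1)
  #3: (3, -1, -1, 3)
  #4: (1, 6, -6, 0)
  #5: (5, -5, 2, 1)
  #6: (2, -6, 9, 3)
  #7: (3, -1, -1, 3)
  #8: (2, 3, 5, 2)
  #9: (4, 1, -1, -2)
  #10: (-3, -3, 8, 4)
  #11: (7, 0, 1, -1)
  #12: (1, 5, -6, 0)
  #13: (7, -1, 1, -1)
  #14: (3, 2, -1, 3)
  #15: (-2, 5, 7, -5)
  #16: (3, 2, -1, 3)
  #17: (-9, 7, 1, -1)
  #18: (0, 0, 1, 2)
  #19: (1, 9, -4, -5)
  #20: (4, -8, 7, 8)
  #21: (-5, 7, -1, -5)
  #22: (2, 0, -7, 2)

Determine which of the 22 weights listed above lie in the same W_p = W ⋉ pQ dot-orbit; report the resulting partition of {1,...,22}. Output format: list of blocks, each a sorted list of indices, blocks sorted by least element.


Cartan matrix: type D_4 (|W|=192); un-permuting the 4 rows.

λ_j+ρ reflected into Ā_11 (⟨·,θ^∨⟩≤11); 4-tuples as given:

  λ_1 → (2, 1, 1, 2) · λ_2 → (8, 0, 2, 0) · λ_3 → (4, 0, 0, 4) · λ_4 → (2, 1, 5, 1) · λ_5 → (2, 1, 1, 2) · λ_6 → (2, 1, 5, 1) · λ_7 → (4, 0, 0, 4) · λ_8 → (2, 1, 1, 2) · λ_9 → (5, 1, 0, 1) · λ_10 → (2, 1, 5, 1) · λ_11 → (8, 0, 2, 0) · λ_12 → (2, 1, 5, 1) · λ_13 → (8, 0, 2, 0) · λ_14 → (4, 0, 0, 4) · λ_15 → (2, 1, 5, 1) · λ_16 → (4, 0, 0, 4) · λ_17 → (8, 0, 2, 0) · λ_18 → (1, 1, 2, 3) · λ_19 → (1, 1, 2, 3) · λ_20 → (2, 1, 1, 2) · λ_21 → (4, 0, 0, 4) · λ_22 → (2, 1, 1, 2)

Linkage partition of the 22 weights (6 classes, p=11):

[[1, 5, 8, 20, 22], [2, 11, 13, 17], [3, 7, 14, 16, 21], [4, 6, 10, 12, 15], [9], [18, 19]]


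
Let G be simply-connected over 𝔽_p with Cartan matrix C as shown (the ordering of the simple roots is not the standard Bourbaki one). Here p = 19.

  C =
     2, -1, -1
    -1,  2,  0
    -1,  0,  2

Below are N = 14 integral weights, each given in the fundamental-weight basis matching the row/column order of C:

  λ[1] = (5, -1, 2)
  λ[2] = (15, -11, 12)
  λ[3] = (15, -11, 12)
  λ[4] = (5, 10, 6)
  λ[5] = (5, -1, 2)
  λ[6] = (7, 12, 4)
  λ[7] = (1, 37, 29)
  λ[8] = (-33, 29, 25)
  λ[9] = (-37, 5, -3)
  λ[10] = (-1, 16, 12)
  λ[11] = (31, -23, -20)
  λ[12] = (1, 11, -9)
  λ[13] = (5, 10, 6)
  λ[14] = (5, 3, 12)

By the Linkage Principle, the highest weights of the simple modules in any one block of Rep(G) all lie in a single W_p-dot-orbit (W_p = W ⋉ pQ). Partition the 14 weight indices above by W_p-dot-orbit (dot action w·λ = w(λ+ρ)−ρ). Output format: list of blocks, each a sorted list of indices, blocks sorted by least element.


Cartan matrix: type A_3 (|W|=24); un-permuting the 3 rows.

λ_j+ρ reflected into Ā_19 (⟨·,θ^∨⟩≤19); 3-tuples as given:

  1: (6, 0, 3)
  2: (6, 0, 3)
  3: (6, 0, 3)
  4: (6, 6, 2)
  5: (6, 0, 3)
  6: (6, 6, 2)
  7: (0, 6, 2)
  8: (6, 6, 2)
  9: (0, 6, 2)
  10: (0, 6, 2)
  11: (6, 0, 3)
  12: (6, 6, 2)
  13: (6, 6, 2)
  14: (6, 0, 9)

4 distinct reps among the 14 weights ⇒ 4 W_19-linkage classes:

[[1, 2, 3, 5, 11], [4, 6, 8, 12, 13], [7, 9, 10], [14]]


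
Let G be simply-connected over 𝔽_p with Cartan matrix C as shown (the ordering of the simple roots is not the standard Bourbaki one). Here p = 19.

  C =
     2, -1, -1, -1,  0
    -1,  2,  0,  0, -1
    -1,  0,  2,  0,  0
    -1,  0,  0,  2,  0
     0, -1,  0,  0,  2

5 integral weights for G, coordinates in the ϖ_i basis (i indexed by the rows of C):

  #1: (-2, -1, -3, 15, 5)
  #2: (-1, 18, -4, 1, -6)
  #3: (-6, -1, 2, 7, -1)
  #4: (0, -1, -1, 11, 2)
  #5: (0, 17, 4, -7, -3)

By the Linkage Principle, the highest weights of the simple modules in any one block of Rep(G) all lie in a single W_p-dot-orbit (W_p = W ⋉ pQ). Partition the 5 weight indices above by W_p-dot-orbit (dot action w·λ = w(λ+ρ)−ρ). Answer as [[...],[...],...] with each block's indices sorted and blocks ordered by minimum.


Root system D_5: the 5×5 matrix C matches after relabeling.

Folding the 5 weights λ_j+ρ into Ā_19 (reps in the given 5-coord order):

  λ_1 → (1, 0, 0, 12, 3) · λ_2 → (0, 2, 0, 1, 3) · λ_3 → (0, 2, 0, 1, 3) · λ_4 → (1, 0, 0, 12, 3) · λ_5 → (0, 2, 0, 1, 3)

Linkage partition of the 5 weights (2 classes, p=19):

[[1, 4], [2, 3, 5]]


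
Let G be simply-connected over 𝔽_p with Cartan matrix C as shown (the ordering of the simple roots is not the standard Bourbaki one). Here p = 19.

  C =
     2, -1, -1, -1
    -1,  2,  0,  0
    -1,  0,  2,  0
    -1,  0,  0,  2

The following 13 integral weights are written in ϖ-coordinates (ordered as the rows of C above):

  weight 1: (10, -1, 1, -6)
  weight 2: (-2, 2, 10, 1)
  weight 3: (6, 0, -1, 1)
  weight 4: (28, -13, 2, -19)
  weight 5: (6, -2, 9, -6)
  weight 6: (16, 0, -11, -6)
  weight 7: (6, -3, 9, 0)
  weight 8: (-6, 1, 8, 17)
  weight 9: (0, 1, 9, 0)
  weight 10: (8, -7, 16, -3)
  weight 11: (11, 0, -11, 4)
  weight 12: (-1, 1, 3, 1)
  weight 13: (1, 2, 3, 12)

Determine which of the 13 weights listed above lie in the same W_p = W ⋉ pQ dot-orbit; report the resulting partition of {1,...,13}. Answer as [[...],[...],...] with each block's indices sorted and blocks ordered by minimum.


Type D_4, rank 4, |W|=192; reorder rows/cols to standard.

Folding the 13 weights λ_j+ρ into Ā_19 (reps in the given 4-coord order):

  λ_1 → (6, 0, 2, 5);  λ_2 → (1, 2, 10, 1);  λ_3 → (7, 1, 0, 2);  λ_4 → (1, 1, 10, 5);  λ_5 → (1, 1, 10, 5);  λ_6 → (1, 1, 10, 5);  λ_7 → (1, 2, 10, 1);  λ_8 → (3, 0, 1, 10);  λ_9 → (1, 2, 10, 1);  λ_10 → (1, 1, 10, 5);  λ_11 → (1, 1, 10, 5);  λ_12 → (0, 2, 4, 2);  λ_13 → (3, 0, 1, 10)

6 distinct reps among the 13 weights ⇒ 6 W_19-linkage classes:

[[1], [2, 7, 9], [3], [4, 5, 6, 10, 11], [8, 13], [12]]


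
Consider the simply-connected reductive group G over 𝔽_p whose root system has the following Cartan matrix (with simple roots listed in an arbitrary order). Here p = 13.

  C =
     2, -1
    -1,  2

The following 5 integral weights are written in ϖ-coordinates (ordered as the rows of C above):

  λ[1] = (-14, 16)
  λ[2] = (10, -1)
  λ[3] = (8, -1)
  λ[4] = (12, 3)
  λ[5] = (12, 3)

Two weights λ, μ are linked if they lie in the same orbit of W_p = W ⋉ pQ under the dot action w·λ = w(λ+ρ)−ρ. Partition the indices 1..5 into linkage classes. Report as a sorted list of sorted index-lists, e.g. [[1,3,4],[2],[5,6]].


Dynkin diagram of C (from the 2 off-diagonal −1 entries): A_2.

λ_j+ρ reflected into Ā_13 (⟨·,θ^∨⟩≤13); 2-tuples as given:

  λ_1+ρ ↦ (9, 0) · λ_2+ρ ↦ (11, 0) · λ_3+ρ ↦ (9, 0) · λ_4+ρ ↦ (9, 0) · λ_5+ρ ↦ (9, 0)

The 5 indices split into 2 linkage classes (same alcove rep ⇔ same W_13-dot-orbit):

[[1, 3, 4, 5], [2]]


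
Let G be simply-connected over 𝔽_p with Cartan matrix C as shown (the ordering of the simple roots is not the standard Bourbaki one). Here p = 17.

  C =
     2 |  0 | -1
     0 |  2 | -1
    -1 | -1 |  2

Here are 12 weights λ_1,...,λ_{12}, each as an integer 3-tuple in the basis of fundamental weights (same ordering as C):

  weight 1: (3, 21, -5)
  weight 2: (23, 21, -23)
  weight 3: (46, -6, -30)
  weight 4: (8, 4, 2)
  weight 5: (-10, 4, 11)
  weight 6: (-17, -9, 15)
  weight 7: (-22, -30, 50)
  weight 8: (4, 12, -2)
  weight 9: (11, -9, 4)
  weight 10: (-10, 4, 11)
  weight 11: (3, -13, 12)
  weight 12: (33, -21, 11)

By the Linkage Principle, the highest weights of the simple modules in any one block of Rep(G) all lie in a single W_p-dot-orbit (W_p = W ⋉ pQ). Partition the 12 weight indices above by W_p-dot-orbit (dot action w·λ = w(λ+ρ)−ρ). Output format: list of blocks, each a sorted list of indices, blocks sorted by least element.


Cartan matrix: type A_3 (|W|=24); un-permuting the 3 rows.

λ_j+ρ reflected into Ā_17 (⟨·,θ^∨⟩≤17); 3-tuples as given:

  1: (4, 12, 1) · 2: (0, 2, 10) · 3: (4, 12, 1) · 4: (9, 5, 3) · 5: (9, 5, 3) · 6: (8, 0, 8) · 7: (4, 12, 1) · 8: (4, 12, 1) · 9: (9, 5, 3) · 10: (9, 5, 3) · 11: (4, 12, 1) · 12: (9, 5, 3)

The 12 indices split into 4 linkage classes (same alcove rep ⇔ same W_17-dot-orbit):

[[1, 3, 7, 8, 11], [2], [4, 5, 9, 10, 12], [6]]
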